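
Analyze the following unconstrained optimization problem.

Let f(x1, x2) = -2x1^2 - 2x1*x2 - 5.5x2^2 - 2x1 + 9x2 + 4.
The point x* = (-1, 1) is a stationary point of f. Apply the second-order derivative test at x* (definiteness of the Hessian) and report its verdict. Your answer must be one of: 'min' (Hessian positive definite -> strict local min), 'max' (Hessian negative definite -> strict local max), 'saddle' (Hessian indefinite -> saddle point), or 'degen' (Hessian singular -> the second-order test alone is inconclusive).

Compute the Hessian H = grad^2 f:
  H = [[-4, -2], [-2, -11]]
Verify stationarity: grad f(x*) = H x* + g = (0, 0).
Eigenvalues of H: -11.5311, -3.4689.
Both eigenvalues < 0, so H is negative definite -> x* is a strict local max.

max


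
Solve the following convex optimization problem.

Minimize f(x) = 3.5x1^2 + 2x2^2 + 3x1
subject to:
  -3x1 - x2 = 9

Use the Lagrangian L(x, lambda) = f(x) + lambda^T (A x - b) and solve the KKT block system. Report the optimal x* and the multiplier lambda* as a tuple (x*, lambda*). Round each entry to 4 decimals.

Form the Lagrangian:
  L(x, lambda) = (1/2) x^T Q x + c^T x + lambda^T (A x - b)
Stationarity (grad_x L = 0): Q x + c + A^T lambda = 0.
Primal feasibility: A x = b.

This gives the KKT block system:
  [ Q   A^T ] [ x     ]   [-c ]
  [ A    0  ] [ lambda ] = [ b ]

Solving the linear system:
  x*      = (-2.5814, -1.2558)
  lambda* = (-5.0233)
  f(x*)   = 18.7326

x* = (-2.5814, -1.2558), lambda* = (-5.0233)


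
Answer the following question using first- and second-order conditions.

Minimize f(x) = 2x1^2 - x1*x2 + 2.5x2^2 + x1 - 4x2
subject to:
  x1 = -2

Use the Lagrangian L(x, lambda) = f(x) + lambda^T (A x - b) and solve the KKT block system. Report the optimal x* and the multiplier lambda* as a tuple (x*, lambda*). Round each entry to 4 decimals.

Form the Lagrangian:
  L(x, lambda) = (1/2) x^T Q x + c^T x + lambda^T (A x - b)
Stationarity (grad_x L = 0): Q x + c + A^T lambda = 0.
Primal feasibility: A x = b.

This gives the KKT block system:
  [ Q   A^T ] [ x     ]   [-c ]
  [ A    0  ] [ lambda ] = [ b ]

Solving the linear system:
  x*      = (-2, 0.4)
  lambda* = (7.4)
  f(x*)   = 5.6

x* = (-2, 0.4), lambda* = (7.4)


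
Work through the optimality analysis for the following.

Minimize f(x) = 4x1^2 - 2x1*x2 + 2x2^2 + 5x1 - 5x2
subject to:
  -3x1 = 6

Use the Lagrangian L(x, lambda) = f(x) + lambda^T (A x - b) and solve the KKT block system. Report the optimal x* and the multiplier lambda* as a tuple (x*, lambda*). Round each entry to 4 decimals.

Form the Lagrangian:
  L(x, lambda) = (1/2) x^T Q x + c^T x + lambda^T (A x - b)
Stationarity (grad_x L = 0): Q x + c + A^T lambda = 0.
Primal feasibility: A x = b.

This gives the KKT block system:
  [ Q   A^T ] [ x     ]   [-c ]
  [ A    0  ] [ lambda ] = [ b ]

Solving the linear system:
  x*      = (-2, 0.25)
  lambda* = (-3.8333)
  f(x*)   = 5.875

x* = (-2, 0.25), lambda* = (-3.8333)


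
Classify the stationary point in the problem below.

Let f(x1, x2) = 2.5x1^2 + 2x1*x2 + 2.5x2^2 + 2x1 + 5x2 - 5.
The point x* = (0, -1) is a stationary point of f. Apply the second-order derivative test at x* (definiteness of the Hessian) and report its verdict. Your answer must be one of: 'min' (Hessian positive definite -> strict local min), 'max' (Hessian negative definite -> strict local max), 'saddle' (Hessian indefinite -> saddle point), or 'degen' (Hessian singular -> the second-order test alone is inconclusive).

Compute the Hessian H = grad^2 f:
  H = [[5, 2], [2, 5]]
Verify stationarity: grad f(x*) = H x* + g = (0, 0).
Eigenvalues of H: 3, 7.
Both eigenvalues > 0, so H is positive definite -> x* is a strict local min.

min


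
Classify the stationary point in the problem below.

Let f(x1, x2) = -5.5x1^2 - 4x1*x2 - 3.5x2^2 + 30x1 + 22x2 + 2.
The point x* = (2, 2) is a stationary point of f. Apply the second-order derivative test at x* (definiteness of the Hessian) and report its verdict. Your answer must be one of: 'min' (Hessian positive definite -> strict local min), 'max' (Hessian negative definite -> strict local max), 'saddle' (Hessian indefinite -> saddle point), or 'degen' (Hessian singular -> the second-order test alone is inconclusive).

Compute the Hessian H = grad^2 f:
  H = [[-11, -4], [-4, -7]]
Verify stationarity: grad f(x*) = H x* + g = (0, 0).
Eigenvalues of H: -13.4721, -4.5279.
Both eigenvalues < 0, so H is negative definite -> x* is a strict local max.

max


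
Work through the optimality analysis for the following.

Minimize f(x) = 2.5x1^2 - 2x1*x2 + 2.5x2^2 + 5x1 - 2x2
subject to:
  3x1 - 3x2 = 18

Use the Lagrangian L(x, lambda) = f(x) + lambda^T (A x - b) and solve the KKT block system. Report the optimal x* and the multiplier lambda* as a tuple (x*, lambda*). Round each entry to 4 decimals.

Form the Lagrangian:
  L(x, lambda) = (1/2) x^T Q x + c^T x + lambda^T (A x - b)
Stationarity (grad_x L = 0): Q x + c + A^T lambda = 0.
Primal feasibility: A x = b.

This gives the KKT block system:
  [ Q   A^T ] [ x     ]   [-c ]
  [ A    0  ] [ lambda ] = [ b ]

Solving the linear system:
  x*      = (2.5, -3.5)
  lambda* = (-8.1667)
  f(x*)   = 83.25

x* = (2.5, -3.5), lambda* = (-8.1667)


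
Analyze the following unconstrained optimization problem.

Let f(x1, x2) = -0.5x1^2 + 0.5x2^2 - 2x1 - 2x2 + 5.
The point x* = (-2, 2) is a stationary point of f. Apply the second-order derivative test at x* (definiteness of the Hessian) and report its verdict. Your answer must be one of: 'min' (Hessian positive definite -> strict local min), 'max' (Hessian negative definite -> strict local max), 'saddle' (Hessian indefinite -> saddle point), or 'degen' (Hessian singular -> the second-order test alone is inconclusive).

Compute the Hessian H = grad^2 f:
  H = [[-1, 0], [0, 1]]
Verify stationarity: grad f(x*) = H x* + g = (0, 0).
Eigenvalues of H: -1, 1.
Eigenvalues have mixed signs, so H is indefinite -> x* is a saddle point.

saddle


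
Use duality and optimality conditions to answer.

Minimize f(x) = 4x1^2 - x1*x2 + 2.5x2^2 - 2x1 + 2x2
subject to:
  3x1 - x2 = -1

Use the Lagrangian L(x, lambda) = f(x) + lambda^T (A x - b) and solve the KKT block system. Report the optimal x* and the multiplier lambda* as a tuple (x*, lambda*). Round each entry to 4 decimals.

Form the Lagrangian:
  L(x, lambda) = (1/2) x^T Q x + c^T x + lambda^T (A x - b)
Stationarity (grad_x L = 0): Q x + c + A^T lambda = 0.
Primal feasibility: A x = b.

This gives the KKT block system:
  [ Q   A^T ] [ x     ]   [-c ]
  [ A    0  ] [ lambda ] = [ b ]

Solving the linear system:
  x*      = (-0.383, -0.1489)
  lambda* = (1.6383)
  f(x*)   = 1.0532

x* = (-0.383, -0.1489), lambda* = (1.6383)


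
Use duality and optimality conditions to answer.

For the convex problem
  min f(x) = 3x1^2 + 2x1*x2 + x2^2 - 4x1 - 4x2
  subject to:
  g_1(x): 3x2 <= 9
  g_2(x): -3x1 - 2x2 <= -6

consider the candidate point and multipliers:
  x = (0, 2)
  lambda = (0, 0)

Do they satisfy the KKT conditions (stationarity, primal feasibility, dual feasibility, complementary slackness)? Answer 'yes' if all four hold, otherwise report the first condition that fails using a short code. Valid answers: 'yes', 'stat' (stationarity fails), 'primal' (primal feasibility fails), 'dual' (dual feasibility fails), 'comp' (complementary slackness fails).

Gradient of f: grad f(x) = Q x + c = (0, 0)
Constraint values g_i(x) = a_i^T x - b_i:
  g_1((0, 2)) = -3
  g_2((0, 2)) = 2
Stationarity residual: grad f(x) + sum_i lambda_i a_i = (0, 0)
  -> stationarity OK
Primal feasibility (all g_i <= 0): FAILS
Dual feasibility (all lambda_i >= 0): OK
Complementary slackness (lambda_i * g_i(x) = 0 for all i): OK

Verdict: the first failing condition is primal_feasibility -> primal.

primal


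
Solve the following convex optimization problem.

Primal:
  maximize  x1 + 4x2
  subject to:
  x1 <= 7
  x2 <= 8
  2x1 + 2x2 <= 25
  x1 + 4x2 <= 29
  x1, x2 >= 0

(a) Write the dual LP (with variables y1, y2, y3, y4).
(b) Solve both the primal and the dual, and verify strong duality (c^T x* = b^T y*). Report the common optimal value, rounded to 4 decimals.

The standard primal-dual pair for 'max c^T x s.t. A x <= b, x >= 0' is:
  Dual:  min b^T y  s.t.  A^T y >= c,  y >= 0.

So the dual LP is:
  minimize  7y1 + 8y2 + 25y3 + 29y4
  subject to:
    y1 + 2y3 + y4 >= 1
    y2 + 2y3 + 4y4 >= 4
    y1, y2, y3, y4 >= 0

Solving the primal: x* = (7, 5.5).
  primal value c^T x* = 29.
Solving the dual: y* = (0, 0, 0, 1).
  dual value b^T y* = 29.
Strong duality: c^T x* = b^T y*. Confirmed.

29


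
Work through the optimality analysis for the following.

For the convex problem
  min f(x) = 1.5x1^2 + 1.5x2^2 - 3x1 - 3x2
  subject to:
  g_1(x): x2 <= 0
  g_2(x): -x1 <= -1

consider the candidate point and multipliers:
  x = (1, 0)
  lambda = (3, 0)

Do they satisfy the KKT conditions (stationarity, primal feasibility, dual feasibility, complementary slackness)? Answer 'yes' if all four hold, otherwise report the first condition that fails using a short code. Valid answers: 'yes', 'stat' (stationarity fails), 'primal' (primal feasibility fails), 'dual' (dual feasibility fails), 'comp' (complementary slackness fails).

Gradient of f: grad f(x) = Q x + c = (0, -3)
Constraint values g_i(x) = a_i^T x - b_i:
  g_1((1, 0)) = 0
  g_2((1, 0)) = 0
Stationarity residual: grad f(x) + sum_i lambda_i a_i = (0, 0)
  -> stationarity OK
Primal feasibility (all g_i <= 0): OK
Dual feasibility (all lambda_i >= 0): OK
Complementary slackness (lambda_i * g_i(x) = 0 for all i): OK

Verdict: yes, KKT holds.

yes


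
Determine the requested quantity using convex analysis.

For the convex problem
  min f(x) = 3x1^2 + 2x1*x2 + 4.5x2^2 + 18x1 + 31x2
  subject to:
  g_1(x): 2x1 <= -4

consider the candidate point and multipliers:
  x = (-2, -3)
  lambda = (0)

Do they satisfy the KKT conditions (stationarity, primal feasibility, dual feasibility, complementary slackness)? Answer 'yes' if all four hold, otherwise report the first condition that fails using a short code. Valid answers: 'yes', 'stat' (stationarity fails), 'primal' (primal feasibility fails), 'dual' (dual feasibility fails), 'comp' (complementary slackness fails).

Gradient of f: grad f(x) = Q x + c = (0, 0)
Constraint values g_i(x) = a_i^T x - b_i:
  g_1((-2, -3)) = 0
Stationarity residual: grad f(x) + sum_i lambda_i a_i = (0, 0)
  -> stationarity OK
Primal feasibility (all g_i <= 0): OK
Dual feasibility (all lambda_i >= 0): OK
Complementary slackness (lambda_i * g_i(x) = 0 for all i): OK

Verdict: yes, KKT holds.

yes


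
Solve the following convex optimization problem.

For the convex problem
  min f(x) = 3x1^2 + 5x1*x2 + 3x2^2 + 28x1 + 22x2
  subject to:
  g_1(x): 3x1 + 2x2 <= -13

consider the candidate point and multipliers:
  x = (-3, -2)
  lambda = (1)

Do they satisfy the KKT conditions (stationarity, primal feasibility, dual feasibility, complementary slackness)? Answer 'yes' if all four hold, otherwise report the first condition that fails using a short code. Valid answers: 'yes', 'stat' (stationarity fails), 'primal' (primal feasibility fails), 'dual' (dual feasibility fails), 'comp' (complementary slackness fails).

Gradient of f: grad f(x) = Q x + c = (0, -5)
Constraint values g_i(x) = a_i^T x - b_i:
  g_1((-3, -2)) = 0
Stationarity residual: grad f(x) + sum_i lambda_i a_i = (3, -3)
  -> stationarity FAILS
Primal feasibility (all g_i <= 0): OK
Dual feasibility (all lambda_i >= 0): OK
Complementary slackness (lambda_i * g_i(x) = 0 for all i): OK

Verdict: the first failing condition is stationarity -> stat.

stat


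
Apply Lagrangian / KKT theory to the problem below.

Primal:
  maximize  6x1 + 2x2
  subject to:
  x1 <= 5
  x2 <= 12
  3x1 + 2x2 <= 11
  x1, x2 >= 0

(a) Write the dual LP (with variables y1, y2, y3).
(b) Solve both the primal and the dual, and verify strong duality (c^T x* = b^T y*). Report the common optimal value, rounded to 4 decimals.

The standard primal-dual pair for 'max c^T x s.t. A x <= b, x >= 0' is:
  Dual:  min b^T y  s.t.  A^T y >= c,  y >= 0.

So the dual LP is:
  minimize  5y1 + 12y2 + 11y3
  subject to:
    y1 + 3y3 >= 6
    y2 + 2y3 >= 2
    y1, y2, y3 >= 0

Solving the primal: x* = (3.6667, 0).
  primal value c^T x* = 22.
Solving the dual: y* = (0, 0, 2).
  dual value b^T y* = 22.
Strong duality: c^T x* = b^T y*. Confirmed.

22


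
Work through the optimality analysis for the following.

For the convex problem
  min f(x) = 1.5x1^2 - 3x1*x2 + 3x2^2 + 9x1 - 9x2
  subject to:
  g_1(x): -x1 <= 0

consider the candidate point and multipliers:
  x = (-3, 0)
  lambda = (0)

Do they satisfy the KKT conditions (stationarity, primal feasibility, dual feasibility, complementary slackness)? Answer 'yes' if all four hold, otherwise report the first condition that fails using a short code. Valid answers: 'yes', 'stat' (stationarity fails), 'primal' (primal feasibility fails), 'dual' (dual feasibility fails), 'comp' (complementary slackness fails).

Gradient of f: grad f(x) = Q x + c = (0, 0)
Constraint values g_i(x) = a_i^T x - b_i:
  g_1((-3, 0)) = 3
Stationarity residual: grad f(x) + sum_i lambda_i a_i = (0, 0)
  -> stationarity OK
Primal feasibility (all g_i <= 0): FAILS
Dual feasibility (all lambda_i >= 0): OK
Complementary slackness (lambda_i * g_i(x) = 0 for all i): OK

Verdict: the first failing condition is primal_feasibility -> primal.

primal


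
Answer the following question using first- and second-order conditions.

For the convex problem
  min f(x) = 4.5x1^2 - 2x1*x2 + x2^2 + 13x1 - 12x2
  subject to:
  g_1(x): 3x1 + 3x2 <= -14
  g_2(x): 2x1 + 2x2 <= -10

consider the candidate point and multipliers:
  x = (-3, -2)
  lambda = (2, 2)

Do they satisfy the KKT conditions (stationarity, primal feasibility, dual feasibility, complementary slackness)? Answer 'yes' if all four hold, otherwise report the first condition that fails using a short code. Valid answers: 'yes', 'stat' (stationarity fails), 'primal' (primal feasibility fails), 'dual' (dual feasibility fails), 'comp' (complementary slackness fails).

Gradient of f: grad f(x) = Q x + c = (-10, -10)
Constraint values g_i(x) = a_i^T x - b_i:
  g_1((-3, -2)) = -1
  g_2((-3, -2)) = 0
Stationarity residual: grad f(x) + sum_i lambda_i a_i = (0, 0)
  -> stationarity OK
Primal feasibility (all g_i <= 0): OK
Dual feasibility (all lambda_i >= 0): OK
Complementary slackness (lambda_i * g_i(x) = 0 for all i): FAILS

Verdict: the first failing condition is complementary_slackness -> comp.

comp


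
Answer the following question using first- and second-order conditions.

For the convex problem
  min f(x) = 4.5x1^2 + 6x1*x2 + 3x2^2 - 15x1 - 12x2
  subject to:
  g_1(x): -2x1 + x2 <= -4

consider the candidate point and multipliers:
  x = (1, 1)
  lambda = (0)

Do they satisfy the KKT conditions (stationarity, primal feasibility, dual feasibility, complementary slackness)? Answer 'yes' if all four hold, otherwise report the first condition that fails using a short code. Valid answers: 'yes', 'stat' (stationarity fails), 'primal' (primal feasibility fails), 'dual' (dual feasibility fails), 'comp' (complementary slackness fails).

Gradient of f: grad f(x) = Q x + c = (0, 0)
Constraint values g_i(x) = a_i^T x - b_i:
  g_1((1, 1)) = 3
Stationarity residual: grad f(x) + sum_i lambda_i a_i = (0, 0)
  -> stationarity OK
Primal feasibility (all g_i <= 0): FAILS
Dual feasibility (all lambda_i >= 0): OK
Complementary slackness (lambda_i * g_i(x) = 0 for all i): OK

Verdict: the first failing condition is primal_feasibility -> primal.

primal


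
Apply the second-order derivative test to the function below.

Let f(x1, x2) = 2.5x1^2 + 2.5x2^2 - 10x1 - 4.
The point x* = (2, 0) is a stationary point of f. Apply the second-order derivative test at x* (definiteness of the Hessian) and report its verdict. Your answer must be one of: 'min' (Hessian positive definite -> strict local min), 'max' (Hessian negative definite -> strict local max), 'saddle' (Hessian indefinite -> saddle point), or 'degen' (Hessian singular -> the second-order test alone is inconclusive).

Compute the Hessian H = grad^2 f:
  H = [[5, 0], [0, 5]]
Verify stationarity: grad f(x*) = H x* + g = (0, 0).
Eigenvalues of H: 5, 5.
Both eigenvalues > 0, so H is positive definite -> x* is a strict local min.

min


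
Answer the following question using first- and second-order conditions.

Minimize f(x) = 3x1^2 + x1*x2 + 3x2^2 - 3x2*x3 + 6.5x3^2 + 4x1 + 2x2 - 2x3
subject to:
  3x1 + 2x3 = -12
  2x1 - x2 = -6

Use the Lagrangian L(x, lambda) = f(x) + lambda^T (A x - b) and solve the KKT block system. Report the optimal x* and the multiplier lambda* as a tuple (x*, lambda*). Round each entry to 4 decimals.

Form the Lagrangian:
  L(x, lambda) = (1/2) x^T Q x + c^T x + lambda^T (A x - b)
Stationarity (grad_x L = 0): Q x + c + A^T lambda = 0.
Primal feasibility: A x = b.

This gives the KKT block system:
  [ Q   A^T ] [ x     ]   [-c ]
  [ A    0  ] [ lambda ] = [ b ]

Solving the linear system:
  x*      = (-3.3108, -0.6215, -1.0338)
  lambda* = (6.7877, -1.9385)
  f(x*)   = 28.7015

x* = (-3.3108, -0.6215, -1.0338), lambda* = (6.7877, -1.9385)


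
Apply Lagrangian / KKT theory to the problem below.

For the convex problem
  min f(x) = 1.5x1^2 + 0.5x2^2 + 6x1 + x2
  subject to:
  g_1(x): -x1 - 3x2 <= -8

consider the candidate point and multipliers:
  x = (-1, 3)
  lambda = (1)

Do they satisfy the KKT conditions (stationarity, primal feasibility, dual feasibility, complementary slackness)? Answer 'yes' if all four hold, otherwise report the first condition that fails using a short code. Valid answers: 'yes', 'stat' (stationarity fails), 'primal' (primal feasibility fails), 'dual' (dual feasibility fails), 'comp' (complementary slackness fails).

Gradient of f: grad f(x) = Q x + c = (3, 4)
Constraint values g_i(x) = a_i^T x - b_i:
  g_1((-1, 3)) = 0
Stationarity residual: grad f(x) + sum_i lambda_i a_i = (2, 1)
  -> stationarity FAILS
Primal feasibility (all g_i <= 0): OK
Dual feasibility (all lambda_i >= 0): OK
Complementary slackness (lambda_i * g_i(x) = 0 for all i): OK

Verdict: the first failing condition is stationarity -> stat.

stat


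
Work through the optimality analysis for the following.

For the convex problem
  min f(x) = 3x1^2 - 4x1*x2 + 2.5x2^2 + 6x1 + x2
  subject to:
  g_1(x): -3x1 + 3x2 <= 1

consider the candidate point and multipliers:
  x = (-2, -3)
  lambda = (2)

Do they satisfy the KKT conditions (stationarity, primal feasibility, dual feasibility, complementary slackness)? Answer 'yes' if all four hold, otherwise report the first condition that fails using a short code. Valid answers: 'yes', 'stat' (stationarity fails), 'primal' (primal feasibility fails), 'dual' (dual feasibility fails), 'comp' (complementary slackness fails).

Gradient of f: grad f(x) = Q x + c = (6, -6)
Constraint values g_i(x) = a_i^T x - b_i:
  g_1((-2, -3)) = -4
Stationarity residual: grad f(x) + sum_i lambda_i a_i = (0, 0)
  -> stationarity OK
Primal feasibility (all g_i <= 0): OK
Dual feasibility (all lambda_i >= 0): OK
Complementary slackness (lambda_i * g_i(x) = 0 for all i): FAILS

Verdict: the first failing condition is complementary_slackness -> comp.

comp


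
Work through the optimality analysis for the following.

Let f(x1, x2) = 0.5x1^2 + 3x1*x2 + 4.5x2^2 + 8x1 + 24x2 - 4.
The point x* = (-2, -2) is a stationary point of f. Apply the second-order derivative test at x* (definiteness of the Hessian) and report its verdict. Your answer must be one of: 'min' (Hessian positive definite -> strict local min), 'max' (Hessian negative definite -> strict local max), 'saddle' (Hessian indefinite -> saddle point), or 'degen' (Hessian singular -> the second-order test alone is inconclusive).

Compute the Hessian H = grad^2 f:
  H = [[1, 3], [3, 9]]
Verify stationarity: grad f(x*) = H x* + g = (0, 0).
Eigenvalues of H: 0, 10.
H has a zero eigenvalue (singular; positive semidefinite but not definite), so H is neither positive definite, negative definite, nor indefinite. The second-order test alone is inconclusive -> degen.
(Indeed, f is constant along the null direction of H through x*, so x* is not a strict local extremum.)

degen


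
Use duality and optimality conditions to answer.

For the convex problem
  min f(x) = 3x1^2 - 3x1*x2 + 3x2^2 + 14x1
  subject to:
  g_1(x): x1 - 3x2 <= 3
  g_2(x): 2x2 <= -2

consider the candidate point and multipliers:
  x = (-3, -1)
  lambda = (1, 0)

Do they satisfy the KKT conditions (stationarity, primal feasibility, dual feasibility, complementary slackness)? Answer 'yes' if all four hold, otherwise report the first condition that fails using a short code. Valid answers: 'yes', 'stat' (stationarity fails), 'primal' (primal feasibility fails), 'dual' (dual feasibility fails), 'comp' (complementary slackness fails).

Gradient of f: grad f(x) = Q x + c = (-1, 3)
Constraint values g_i(x) = a_i^T x - b_i:
  g_1((-3, -1)) = -3
  g_2((-3, -1)) = 0
Stationarity residual: grad f(x) + sum_i lambda_i a_i = (0, 0)
  -> stationarity OK
Primal feasibility (all g_i <= 0): OK
Dual feasibility (all lambda_i >= 0): OK
Complementary slackness (lambda_i * g_i(x) = 0 for all i): FAILS

Verdict: the first failing condition is complementary_slackness -> comp.

comp


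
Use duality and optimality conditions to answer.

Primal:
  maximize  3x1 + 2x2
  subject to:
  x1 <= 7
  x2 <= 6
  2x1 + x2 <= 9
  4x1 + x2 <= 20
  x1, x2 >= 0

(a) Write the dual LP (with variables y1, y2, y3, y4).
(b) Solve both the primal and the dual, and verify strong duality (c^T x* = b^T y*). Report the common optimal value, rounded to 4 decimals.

The standard primal-dual pair for 'max c^T x s.t. A x <= b, x >= 0' is:
  Dual:  min b^T y  s.t.  A^T y >= c,  y >= 0.

So the dual LP is:
  minimize  7y1 + 6y2 + 9y3 + 20y4
  subject to:
    y1 + 2y3 + 4y4 >= 3
    y2 + y3 + y4 >= 2
    y1, y2, y3, y4 >= 0

Solving the primal: x* = (1.5, 6).
  primal value c^T x* = 16.5.
Solving the dual: y* = (0, 0.5, 1.5, 0).
  dual value b^T y* = 16.5.
Strong duality: c^T x* = b^T y*. Confirmed.

16.5


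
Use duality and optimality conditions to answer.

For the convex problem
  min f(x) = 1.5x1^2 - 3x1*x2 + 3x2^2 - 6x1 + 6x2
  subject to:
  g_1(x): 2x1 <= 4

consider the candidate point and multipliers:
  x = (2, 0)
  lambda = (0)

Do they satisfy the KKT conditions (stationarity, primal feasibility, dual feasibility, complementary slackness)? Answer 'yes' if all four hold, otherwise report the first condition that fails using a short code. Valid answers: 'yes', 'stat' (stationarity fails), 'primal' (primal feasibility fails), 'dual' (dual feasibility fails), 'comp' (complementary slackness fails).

Gradient of f: grad f(x) = Q x + c = (0, 0)
Constraint values g_i(x) = a_i^T x - b_i:
  g_1((2, 0)) = 0
Stationarity residual: grad f(x) + sum_i lambda_i a_i = (0, 0)
  -> stationarity OK
Primal feasibility (all g_i <= 0): OK
Dual feasibility (all lambda_i >= 0): OK
Complementary slackness (lambda_i * g_i(x) = 0 for all i): OK

Verdict: yes, KKT holds.

yes


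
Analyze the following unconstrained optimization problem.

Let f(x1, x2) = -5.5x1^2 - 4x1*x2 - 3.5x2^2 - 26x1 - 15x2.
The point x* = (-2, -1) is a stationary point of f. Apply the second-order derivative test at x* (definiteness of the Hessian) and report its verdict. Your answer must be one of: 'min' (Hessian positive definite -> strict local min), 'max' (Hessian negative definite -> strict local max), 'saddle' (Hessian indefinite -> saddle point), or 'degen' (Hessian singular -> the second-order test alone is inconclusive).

Compute the Hessian H = grad^2 f:
  H = [[-11, -4], [-4, -7]]
Verify stationarity: grad f(x*) = H x* + g = (0, 0).
Eigenvalues of H: -13.4721, -4.5279.
Both eigenvalues < 0, so H is negative definite -> x* is a strict local max.

max


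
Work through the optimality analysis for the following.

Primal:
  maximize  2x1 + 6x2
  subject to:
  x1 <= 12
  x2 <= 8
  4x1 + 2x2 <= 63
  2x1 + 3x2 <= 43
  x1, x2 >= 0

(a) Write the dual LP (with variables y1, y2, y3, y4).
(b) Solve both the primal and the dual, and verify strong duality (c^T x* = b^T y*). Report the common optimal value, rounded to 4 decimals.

The standard primal-dual pair for 'max c^T x s.t. A x <= b, x >= 0' is:
  Dual:  min b^T y  s.t.  A^T y >= c,  y >= 0.

So the dual LP is:
  minimize  12y1 + 8y2 + 63y3 + 43y4
  subject to:
    y1 + 4y3 + 2y4 >= 2
    y2 + 2y3 + 3y4 >= 6
    y1, y2, y3, y4 >= 0

Solving the primal: x* = (9.5, 8).
  primal value c^T x* = 67.
Solving the dual: y* = (0, 3, 0, 1).
  dual value b^T y* = 67.
Strong duality: c^T x* = b^T y*. Confirmed.

67


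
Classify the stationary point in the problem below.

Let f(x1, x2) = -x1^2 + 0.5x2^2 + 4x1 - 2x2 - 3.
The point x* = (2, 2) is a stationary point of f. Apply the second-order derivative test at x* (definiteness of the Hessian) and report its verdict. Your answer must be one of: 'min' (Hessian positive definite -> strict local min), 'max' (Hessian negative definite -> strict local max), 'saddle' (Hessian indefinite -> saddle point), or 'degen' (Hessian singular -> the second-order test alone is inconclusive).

Compute the Hessian H = grad^2 f:
  H = [[-2, 0], [0, 1]]
Verify stationarity: grad f(x*) = H x* + g = (0, 0).
Eigenvalues of H: -2, 1.
Eigenvalues have mixed signs, so H is indefinite -> x* is a saddle point.

saddle


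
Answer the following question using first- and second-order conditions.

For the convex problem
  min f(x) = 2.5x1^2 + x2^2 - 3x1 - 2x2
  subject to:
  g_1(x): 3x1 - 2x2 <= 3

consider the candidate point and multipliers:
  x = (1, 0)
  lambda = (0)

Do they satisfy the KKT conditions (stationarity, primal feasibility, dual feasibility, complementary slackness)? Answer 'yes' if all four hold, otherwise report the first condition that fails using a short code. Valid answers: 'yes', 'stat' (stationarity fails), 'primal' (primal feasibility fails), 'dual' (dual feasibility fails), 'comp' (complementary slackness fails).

Gradient of f: grad f(x) = Q x + c = (2, -2)
Constraint values g_i(x) = a_i^T x - b_i:
  g_1((1, 0)) = 0
Stationarity residual: grad f(x) + sum_i lambda_i a_i = (2, -2)
  -> stationarity FAILS
Primal feasibility (all g_i <= 0): OK
Dual feasibility (all lambda_i >= 0): OK
Complementary slackness (lambda_i * g_i(x) = 0 for all i): OK

Verdict: the first failing condition is stationarity -> stat.

stat


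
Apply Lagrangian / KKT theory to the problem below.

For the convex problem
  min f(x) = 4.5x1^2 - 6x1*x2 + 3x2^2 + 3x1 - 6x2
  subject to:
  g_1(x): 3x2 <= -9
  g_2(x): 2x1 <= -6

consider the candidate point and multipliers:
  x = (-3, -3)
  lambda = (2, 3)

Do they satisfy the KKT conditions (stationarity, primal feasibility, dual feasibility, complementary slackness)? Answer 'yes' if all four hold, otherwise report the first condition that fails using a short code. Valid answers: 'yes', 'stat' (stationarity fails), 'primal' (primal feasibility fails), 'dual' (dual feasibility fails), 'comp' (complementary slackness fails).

Gradient of f: grad f(x) = Q x + c = (-6, -6)
Constraint values g_i(x) = a_i^T x - b_i:
  g_1((-3, -3)) = 0
  g_2((-3, -3)) = 0
Stationarity residual: grad f(x) + sum_i lambda_i a_i = (0, 0)
  -> stationarity OK
Primal feasibility (all g_i <= 0): OK
Dual feasibility (all lambda_i >= 0): OK
Complementary slackness (lambda_i * g_i(x) = 0 for all i): OK

Verdict: yes, KKT holds.

yes


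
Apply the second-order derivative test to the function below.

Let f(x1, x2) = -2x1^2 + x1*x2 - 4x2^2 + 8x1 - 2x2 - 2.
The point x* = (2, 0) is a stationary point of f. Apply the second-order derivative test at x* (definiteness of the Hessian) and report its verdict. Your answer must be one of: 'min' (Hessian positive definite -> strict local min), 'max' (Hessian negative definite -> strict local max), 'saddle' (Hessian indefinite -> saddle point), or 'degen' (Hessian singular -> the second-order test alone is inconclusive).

Compute the Hessian H = grad^2 f:
  H = [[-4, 1], [1, -8]]
Verify stationarity: grad f(x*) = H x* + g = (0, 0).
Eigenvalues of H: -8.2361, -3.7639.
Both eigenvalues < 0, so H is negative definite -> x* is a strict local max.

max


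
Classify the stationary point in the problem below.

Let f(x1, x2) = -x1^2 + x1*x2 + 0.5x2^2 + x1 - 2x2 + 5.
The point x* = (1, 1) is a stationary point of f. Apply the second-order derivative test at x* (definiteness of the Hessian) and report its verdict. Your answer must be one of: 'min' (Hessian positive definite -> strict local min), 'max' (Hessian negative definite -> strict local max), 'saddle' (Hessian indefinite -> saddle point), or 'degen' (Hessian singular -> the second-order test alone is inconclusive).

Compute the Hessian H = grad^2 f:
  H = [[-2, 1], [1, 1]]
Verify stationarity: grad f(x*) = H x* + g = (0, 0).
Eigenvalues of H: -2.3028, 1.3028.
Eigenvalues have mixed signs, so H is indefinite -> x* is a saddle point.

saddle


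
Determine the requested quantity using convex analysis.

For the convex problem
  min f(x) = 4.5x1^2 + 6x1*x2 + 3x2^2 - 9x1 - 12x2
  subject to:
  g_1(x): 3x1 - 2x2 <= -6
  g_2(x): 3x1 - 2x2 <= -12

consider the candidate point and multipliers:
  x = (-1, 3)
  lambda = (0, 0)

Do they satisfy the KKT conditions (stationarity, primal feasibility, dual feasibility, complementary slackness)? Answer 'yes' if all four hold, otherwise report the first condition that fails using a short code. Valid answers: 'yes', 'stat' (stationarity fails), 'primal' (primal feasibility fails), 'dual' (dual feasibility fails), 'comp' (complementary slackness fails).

Gradient of f: grad f(x) = Q x + c = (0, 0)
Constraint values g_i(x) = a_i^T x - b_i:
  g_1((-1, 3)) = -3
  g_2((-1, 3)) = 3
Stationarity residual: grad f(x) + sum_i lambda_i a_i = (0, 0)
  -> stationarity OK
Primal feasibility (all g_i <= 0): FAILS
Dual feasibility (all lambda_i >= 0): OK
Complementary slackness (lambda_i * g_i(x) = 0 for all i): OK

Verdict: the first failing condition is primal_feasibility -> primal.

primal


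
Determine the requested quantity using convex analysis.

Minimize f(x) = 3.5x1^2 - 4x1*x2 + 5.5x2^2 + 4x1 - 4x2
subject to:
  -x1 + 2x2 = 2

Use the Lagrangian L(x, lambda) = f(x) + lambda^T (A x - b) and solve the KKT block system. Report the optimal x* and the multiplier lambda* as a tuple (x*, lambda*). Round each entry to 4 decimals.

Form the Lagrangian:
  L(x, lambda) = (1/2) x^T Q x + c^T x + lambda^T (A x - b)
Stationarity (grad_x L = 0): Q x + c + A^T lambda = 0.
Primal feasibility: A x = b.

This gives the KKT block system:
  [ Q   A^T ] [ x     ]   [-c ]
  [ A    0  ] [ lambda ] = [ b ]

Solving the linear system:
  x*      = (-0.6087, 0.6957)
  lambda* = (-3.0435)
  f(x*)   = 0.4348

x* = (-0.6087, 0.6957), lambda* = (-3.0435)


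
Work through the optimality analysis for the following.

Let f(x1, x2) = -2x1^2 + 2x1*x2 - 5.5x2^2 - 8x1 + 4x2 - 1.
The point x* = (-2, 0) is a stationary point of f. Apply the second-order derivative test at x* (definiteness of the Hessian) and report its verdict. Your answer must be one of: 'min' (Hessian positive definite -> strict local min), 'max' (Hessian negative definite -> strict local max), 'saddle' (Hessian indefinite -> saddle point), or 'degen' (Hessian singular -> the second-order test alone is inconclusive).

Compute the Hessian H = grad^2 f:
  H = [[-4, 2], [2, -11]]
Verify stationarity: grad f(x*) = H x* + g = (0, 0).
Eigenvalues of H: -11.5311, -3.4689.
Both eigenvalues < 0, so H is negative definite -> x* is a strict local max.

max


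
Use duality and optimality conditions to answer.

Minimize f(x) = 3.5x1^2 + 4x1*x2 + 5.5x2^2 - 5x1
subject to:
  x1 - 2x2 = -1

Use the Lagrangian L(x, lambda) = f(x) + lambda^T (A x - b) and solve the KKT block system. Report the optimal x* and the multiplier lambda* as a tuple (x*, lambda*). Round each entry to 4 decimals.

Form the Lagrangian:
  L(x, lambda) = (1/2) x^T Q x + c^T x + lambda^T (A x - b)
Stationarity (grad_x L = 0): Q x + c + A^T lambda = 0.
Primal feasibility: A x = b.

This gives the KKT block system:
  [ Q   A^T ] [ x     ]   [-c ]
  [ A    0  ] [ lambda ] = [ b ]

Solving the linear system:
  x*      = (0.0182, 0.5091)
  lambda* = (2.8364)
  f(x*)   = 1.3727

x* = (0.0182, 0.5091), lambda* = (2.8364)


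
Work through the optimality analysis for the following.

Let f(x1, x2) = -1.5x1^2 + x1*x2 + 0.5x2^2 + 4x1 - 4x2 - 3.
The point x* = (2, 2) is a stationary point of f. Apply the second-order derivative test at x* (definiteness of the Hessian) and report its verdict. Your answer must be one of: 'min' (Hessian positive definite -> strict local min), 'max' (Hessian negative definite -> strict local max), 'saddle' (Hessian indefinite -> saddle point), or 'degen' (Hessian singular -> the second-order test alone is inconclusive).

Compute the Hessian H = grad^2 f:
  H = [[-3, 1], [1, 1]]
Verify stationarity: grad f(x*) = H x* + g = (0, 0).
Eigenvalues of H: -3.2361, 1.2361.
Eigenvalues have mixed signs, so H is indefinite -> x* is a saddle point.

saddle


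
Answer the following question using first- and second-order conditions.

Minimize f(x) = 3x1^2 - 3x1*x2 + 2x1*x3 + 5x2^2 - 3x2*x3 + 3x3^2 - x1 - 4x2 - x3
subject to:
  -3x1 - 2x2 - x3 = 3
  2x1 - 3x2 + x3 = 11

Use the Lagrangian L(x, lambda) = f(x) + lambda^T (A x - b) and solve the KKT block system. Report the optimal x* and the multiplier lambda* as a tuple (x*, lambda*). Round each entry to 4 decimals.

Form the Lagrangian:
  L(x, lambda) = (1/2) x^T Q x + c^T x + lambda^T (A x - b)
Stationarity (grad_x L = 0): Q x + c + A^T lambda = 0.
Primal feasibility: A x = b.

This gives the KKT block system:
  [ Q   A^T ] [ x     ]   [-c ]
  [ A    0  ] [ lambda ] = [ b ]

Solving the linear system:
  x*      = (1.1328, -3.0266, -0.3453)
  lambda* = (-2.3614, -10.6351)
  f(x*)   = 67.6946

x* = (1.1328, -3.0266, -0.3453), lambda* = (-2.3614, -10.6351)


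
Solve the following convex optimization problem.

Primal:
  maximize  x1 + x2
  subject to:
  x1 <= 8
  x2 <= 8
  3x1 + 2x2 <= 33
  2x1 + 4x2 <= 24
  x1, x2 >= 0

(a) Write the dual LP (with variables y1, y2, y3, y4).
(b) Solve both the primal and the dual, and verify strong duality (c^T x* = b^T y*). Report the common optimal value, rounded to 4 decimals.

The standard primal-dual pair for 'max c^T x s.t. A x <= b, x >= 0' is:
  Dual:  min b^T y  s.t.  A^T y >= c,  y >= 0.

So the dual LP is:
  minimize  8y1 + 8y2 + 33y3 + 24y4
  subject to:
    y1 + 3y3 + 2y4 >= 1
    y2 + 2y3 + 4y4 >= 1
    y1, y2, y3, y4 >= 0

Solving the primal: x* = (8, 2).
  primal value c^T x* = 10.
Solving the dual: y* = (0.5, 0, 0, 0.25).
  dual value b^T y* = 10.
Strong duality: c^T x* = b^T y*. Confirmed.

10


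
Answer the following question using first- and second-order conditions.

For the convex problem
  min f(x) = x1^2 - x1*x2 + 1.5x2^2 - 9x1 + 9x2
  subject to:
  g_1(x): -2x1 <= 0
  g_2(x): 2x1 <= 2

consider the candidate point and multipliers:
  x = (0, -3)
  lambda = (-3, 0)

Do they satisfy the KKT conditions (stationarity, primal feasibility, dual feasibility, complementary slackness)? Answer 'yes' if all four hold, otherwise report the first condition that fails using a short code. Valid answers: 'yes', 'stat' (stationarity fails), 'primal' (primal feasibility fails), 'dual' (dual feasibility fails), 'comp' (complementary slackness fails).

Gradient of f: grad f(x) = Q x + c = (-6, 0)
Constraint values g_i(x) = a_i^T x - b_i:
  g_1((0, -3)) = 0
  g_2((0, -3)) = -2
Stationarity residual: grad f(x) + sum_i lambda_i a_i = (0, 0)
  -> stationarity OK
Primal feasibility (all g_i <= 0): OK
Dual feasibility (all lambda_i >= 0): FAILS
Complementary slackness (lambda_i * g_i(x) = 0 for all i): OK

Verdict: the first failing condition is dual_feasibility -> dual.

dual


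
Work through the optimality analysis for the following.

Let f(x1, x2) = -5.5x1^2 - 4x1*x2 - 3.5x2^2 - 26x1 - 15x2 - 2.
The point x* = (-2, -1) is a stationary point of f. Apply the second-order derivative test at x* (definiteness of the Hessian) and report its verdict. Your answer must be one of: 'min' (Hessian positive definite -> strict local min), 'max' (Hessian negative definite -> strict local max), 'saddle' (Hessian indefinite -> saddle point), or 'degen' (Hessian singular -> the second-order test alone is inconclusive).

Compute the Hessian H = grad^2 f:
  H = [[-11, -4], [-4, -7]]
Verify stationarity: grad f(x*) = H x* + g = (0, 0).
Eigenvalues of H: -13.4721, -4.5279.
Both eigenvalues < 0, so H is negative definite -> x* is a strict local max.

max


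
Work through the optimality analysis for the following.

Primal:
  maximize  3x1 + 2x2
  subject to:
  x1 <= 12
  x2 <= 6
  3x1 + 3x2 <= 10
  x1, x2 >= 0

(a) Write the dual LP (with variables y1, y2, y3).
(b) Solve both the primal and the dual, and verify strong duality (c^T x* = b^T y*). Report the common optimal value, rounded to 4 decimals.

The standard primal-dual pair for 'max c^T x s.t. A x <= b, x >= 0' is:
  Dual:  min b^T y  s.t.  A^T y >= c,  y >= 0.

So the dual LP is:
  minimize  12y1 + 6y2 + 10y3
  subject to:
    y1 + 3y3 >= 3
    y2 + 3y3 >= 2
    y1, y2, y3 >= 0

Solving the primal: x* = (3.3333, 0).
  primal value c^T x* = 10.
Solving the dual: y* = (0, 0, 1).
  dual value b^T y* = 10.
Strong duality: c^T x* = b^T y*. Confirmed.

10


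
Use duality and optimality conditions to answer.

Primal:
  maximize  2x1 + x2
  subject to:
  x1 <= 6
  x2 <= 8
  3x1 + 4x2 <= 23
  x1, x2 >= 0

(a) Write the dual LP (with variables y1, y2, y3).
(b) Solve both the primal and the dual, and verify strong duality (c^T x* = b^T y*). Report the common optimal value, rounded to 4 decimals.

The standard primal-dual pair for 'max c^T x s.t. A x <= b, x >= 0' is:
  Dual:  min b^T y  s.t.  A^T y >= c,  y >= 0.

So the dual LP is:
  minimize  6y1 + 8y2 + 23y3
  subject to:
    y1 + 3y3 >= 2
    y2 + 4y3 >= 1
    y1, y2, y3 >= 0

Solving the primal: x* = (6, 1.25).
  primal value c^T x* = 13.25.
Solving the dual: y* = (1.25, 0, 0.25).
  dual value b^T y* = 13.25.
Strong duality: c^T x* = b^T y*. Confirmed.

13.25


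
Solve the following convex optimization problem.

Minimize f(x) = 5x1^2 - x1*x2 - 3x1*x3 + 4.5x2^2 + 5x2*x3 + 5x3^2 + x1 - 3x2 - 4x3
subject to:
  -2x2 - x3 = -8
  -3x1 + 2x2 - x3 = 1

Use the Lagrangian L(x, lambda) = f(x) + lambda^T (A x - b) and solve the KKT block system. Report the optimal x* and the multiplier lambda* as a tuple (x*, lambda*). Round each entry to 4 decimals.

Form the Lagrangian:
  L(x, lambda) = (1/2) x^T Q x + c^T x + lambda^T (A x - b)
Stationarity (grad_x L = 0): Q x + c + A^T lambda = 0.
Primal feasibility: A x = b.

This gives the KKT block system:
  [ Q   A^T ] [ x     ]   [-c ]
  [ A    0  ] [ lambda ] = [ b ]

Solving the linear system:
  x*      = (1.451, 3.3383, 1.3235)
  lambda* = (18.8392, 2.7338)
  f(x*)   = 67.061

x* = (1.451, 3.3383, 1.3235), lambda* = (18.8392, 2.7338)


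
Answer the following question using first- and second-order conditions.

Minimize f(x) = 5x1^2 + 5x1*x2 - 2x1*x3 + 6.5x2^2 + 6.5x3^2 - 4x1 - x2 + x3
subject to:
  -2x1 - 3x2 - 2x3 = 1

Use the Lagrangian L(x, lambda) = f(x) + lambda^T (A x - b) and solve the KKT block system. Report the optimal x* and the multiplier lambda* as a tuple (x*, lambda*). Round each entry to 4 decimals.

Form the Lagrangian:
  L(x, lambda) = (1/2) x^T Q x + c^T x + lambda^T (A x - b)
Stationarity (grad_x L = 0): Q x + c + A^T lambda = 0.
Primal feasibility: A x = b.

This gives the KKT block system:
  [ Q   A^T ] [ x     ]   [-c ]
  [ A    0  ] [ lambda ] = [ b ]

Solving the linear system:
  x*      = (0.2438, -0.3303, -0.2484)
  lambda* = (-1.3583)
  f(x*)   = 0.2324

x* = (0.2438, -0.3303, -0.2484), lambda* = (-1.3583)


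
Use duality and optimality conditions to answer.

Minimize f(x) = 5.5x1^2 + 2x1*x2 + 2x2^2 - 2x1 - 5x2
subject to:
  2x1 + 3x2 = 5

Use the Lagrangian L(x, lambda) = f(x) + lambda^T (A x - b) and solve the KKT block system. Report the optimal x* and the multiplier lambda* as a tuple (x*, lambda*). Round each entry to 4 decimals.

Form the Lagrangian:
  L(x, lambda) = (1/2) x^T Q x + c^T x + lambda^T (A x - b)
Stationarity (grad_x L = 0): Q x + c + A^T lambda = 0.
Primal feasibility: A x = b.

This gives the KKT block system:
  [ Q   A^T ] [ x     ]   [-c ]
  [ A    0  ] [ lambda ] = [ b ]

Solving the linear system:
  x*      = (-0.022, 1.6813)
  lambda* = (-0.5604)
  f(x*)   = -2.7802

x* = (-0.022, 1.6813), lambda* = (-0.5604)
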